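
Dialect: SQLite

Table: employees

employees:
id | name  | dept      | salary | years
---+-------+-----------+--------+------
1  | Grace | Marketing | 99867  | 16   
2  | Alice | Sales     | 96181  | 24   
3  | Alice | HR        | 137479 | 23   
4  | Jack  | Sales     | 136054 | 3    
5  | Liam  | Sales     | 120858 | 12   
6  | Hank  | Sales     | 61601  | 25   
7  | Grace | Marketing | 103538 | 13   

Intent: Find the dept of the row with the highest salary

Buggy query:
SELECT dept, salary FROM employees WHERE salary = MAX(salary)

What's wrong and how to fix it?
Bug: WHERE is evaluated per row; an aggregate over the whole table isn't defined there

Fix: Wrap MAX in a scalar subquery so WHERE compares against a single value

Corrected query:
SELECT dept, salary FROM employees WHERE salary = (SELECT MAX(salary) FROM employees)

Result:
dept | salary
-----+-------
HR   | 137479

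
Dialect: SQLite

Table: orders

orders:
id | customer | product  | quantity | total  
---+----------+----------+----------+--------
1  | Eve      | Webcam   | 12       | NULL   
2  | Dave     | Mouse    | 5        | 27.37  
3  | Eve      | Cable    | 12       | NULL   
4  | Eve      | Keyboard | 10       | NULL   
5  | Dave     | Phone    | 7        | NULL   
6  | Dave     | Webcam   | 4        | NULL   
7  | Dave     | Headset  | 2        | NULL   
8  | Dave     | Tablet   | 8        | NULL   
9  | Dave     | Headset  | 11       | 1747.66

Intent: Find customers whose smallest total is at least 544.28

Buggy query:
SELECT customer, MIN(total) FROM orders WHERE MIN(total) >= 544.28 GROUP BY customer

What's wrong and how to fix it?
Bug: MIN() in WHERE is a misuse of aggregate

Fix: Replace WHERE with HAVING after the GROUP BY

Corrected query:
SELECT customer, MIN(total) FROM orders GROUP BY customer HAVING MIN(total) >= 544.28

Result:
(no rows)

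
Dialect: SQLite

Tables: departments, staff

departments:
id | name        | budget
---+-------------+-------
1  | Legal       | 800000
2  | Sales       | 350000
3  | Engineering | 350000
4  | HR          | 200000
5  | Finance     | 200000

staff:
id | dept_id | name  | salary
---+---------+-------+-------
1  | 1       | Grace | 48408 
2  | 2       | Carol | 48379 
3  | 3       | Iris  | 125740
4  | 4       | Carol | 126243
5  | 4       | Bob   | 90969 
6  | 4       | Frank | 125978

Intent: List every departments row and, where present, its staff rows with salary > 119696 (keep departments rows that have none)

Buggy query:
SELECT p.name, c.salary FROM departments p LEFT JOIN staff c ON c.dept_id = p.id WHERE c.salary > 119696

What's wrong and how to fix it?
Bug: A WHERE condition on the right-hand table after LEFT JOIN drops unmatched parents

Fix: Move the right-table condition into the ON clause so unmatched parents are kept

Corrected query:
SELECT p.name, c.salary FROM departments p LEFT JOIN staff c ON c.dept_id = p.id AND c.salary > 119696

Result:
name        | salary
------------+-------
Legal       | NULL  
Sales       | NULL  
Engineering | 125740
HR          | 125978
HR          | 126243
Finance     | NULL  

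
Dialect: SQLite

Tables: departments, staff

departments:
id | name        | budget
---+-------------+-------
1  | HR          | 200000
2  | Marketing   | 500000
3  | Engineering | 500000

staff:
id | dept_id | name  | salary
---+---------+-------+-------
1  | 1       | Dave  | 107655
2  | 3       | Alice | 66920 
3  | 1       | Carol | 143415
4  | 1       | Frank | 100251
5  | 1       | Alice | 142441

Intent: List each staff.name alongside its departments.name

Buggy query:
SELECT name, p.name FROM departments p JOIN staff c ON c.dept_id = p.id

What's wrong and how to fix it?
Bug: 'name' exists in both joined tables, so the database can't tell which one is meant

Fix: Prefix ambiguous columns with the table alias

Corrected query:
SELECT c.name, p.name FROM departments p JOIN staff c ON c.dept_id = p.id

Result:
name  | name       
------+------------
Dave  | HR         
Alice | Engineering
Carol | HR         
Frank | HR         
Alice | HR         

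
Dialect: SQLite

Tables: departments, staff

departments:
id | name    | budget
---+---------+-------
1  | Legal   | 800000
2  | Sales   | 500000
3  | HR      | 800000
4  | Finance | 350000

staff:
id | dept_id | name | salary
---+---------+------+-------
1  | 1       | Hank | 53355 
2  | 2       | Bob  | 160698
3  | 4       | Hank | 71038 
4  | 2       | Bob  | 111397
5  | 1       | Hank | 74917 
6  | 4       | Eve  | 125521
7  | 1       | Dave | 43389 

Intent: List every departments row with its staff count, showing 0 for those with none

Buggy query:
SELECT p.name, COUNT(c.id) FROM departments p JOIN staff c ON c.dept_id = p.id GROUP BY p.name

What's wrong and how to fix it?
Bug: An inner join excludes parents with zero children

Fix: Use LEFT JOIN so parents without children still appear (COUNT(c.id) gives 0)

Corrected query:
SELECT p.name, COUNT(c.id) FROM departments p LEFT JOIN staff c ON c.dept_id = p.id GROUP BY p.name

Result:
name    | COUNT(c.id)
--------+------------
Finance | 2          
HR      | 0          
Legal   | 3          
Sales   | 2          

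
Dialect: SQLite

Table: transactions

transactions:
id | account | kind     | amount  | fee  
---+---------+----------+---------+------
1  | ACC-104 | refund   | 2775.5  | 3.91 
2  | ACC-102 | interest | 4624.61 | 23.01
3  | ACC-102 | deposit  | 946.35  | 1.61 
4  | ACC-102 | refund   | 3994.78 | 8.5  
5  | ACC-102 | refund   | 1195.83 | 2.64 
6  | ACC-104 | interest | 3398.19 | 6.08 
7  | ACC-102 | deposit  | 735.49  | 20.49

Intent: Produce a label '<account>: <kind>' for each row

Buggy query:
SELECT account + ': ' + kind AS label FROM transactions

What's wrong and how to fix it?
Bug: '+' is numeric addition; on text columns SQLite converts them to 0 instead of concatenating

Fix: Replace + with || to concatenate text

Corrected query:
SELECT account || ': ' || kind AS label FROM transactions

Result:
label            
-----------------
ACC-104: refund  
ACC-102: interest
ACC-102: deposit 
ACC-102: refund  
ACC-102: refund  
ACC-104: interest
ACC-102: deposit 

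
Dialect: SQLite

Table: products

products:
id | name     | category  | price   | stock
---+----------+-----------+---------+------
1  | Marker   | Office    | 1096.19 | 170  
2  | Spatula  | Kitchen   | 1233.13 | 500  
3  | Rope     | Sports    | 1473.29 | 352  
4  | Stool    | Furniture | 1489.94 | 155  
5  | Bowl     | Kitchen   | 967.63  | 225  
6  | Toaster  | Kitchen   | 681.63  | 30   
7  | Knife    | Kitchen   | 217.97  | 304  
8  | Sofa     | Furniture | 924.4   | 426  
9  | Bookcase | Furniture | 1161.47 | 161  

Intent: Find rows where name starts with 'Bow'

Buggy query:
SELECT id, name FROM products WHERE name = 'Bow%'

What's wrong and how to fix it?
Bug: Wildcards only work with LIKE; '=' treats '%' as a literal character

Fix: Replace '=' with LIKE so 'Bow%' is treated as a pattern

Corrected query:
SELECT id, name FROM products WHERE name LIKE 'Bow%'

Result:
id | name
---+-----
5  | Bowl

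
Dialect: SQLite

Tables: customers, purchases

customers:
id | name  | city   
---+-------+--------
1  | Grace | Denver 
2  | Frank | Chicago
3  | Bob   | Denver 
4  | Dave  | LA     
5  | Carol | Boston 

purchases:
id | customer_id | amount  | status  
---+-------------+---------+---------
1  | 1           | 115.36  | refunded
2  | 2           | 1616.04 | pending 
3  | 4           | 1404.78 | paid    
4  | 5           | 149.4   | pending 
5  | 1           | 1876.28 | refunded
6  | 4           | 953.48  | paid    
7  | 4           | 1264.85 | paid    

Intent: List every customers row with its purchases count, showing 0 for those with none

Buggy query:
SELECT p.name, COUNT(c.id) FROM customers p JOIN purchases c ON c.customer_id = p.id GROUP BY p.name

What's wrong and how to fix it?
Bug: An inner join excludes parents with zero children

Fix: Switch to LEFT JOIN to retain unmatched parent rows

Corrected query:
SELECT p.name, COUNT(c.id) FROM customers p LEFT JOIN purchases c ON c.customer_id = p.id GROUP BY p.name

Result:
name  | COUNT(c.id)
------+------------
Bob   | 0          
Carol | 1          
Dave  | 3          
Frank | 1          
Grace | 2          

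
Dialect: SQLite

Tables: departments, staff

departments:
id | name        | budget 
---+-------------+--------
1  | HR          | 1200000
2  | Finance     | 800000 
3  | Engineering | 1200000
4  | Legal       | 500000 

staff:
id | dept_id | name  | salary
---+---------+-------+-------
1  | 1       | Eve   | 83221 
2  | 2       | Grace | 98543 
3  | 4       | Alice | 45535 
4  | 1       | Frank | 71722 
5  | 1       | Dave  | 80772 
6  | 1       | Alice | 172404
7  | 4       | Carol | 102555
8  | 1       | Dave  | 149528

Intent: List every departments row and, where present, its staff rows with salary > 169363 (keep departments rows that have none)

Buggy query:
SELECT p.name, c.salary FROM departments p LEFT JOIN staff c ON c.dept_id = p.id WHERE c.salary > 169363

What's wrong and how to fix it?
Bug: Filtering c.salary in WHERE discards the NULL rows produced by LEFT JOIN, turning it into an inner join

Fix: Put 'c.salary > 169363' in the JOIN's ON clause instead of WHERE

Corrected query:
SELECT p.name, c.salary FROM departments p LEFT JOIN staff c ON c.dept_id = p.id AND c.salary > 169363

Result:
name        | salary
------------+-------
HR          | 172404
Finance     | NULL  
Engineering | NULL  
Legal       | NULL  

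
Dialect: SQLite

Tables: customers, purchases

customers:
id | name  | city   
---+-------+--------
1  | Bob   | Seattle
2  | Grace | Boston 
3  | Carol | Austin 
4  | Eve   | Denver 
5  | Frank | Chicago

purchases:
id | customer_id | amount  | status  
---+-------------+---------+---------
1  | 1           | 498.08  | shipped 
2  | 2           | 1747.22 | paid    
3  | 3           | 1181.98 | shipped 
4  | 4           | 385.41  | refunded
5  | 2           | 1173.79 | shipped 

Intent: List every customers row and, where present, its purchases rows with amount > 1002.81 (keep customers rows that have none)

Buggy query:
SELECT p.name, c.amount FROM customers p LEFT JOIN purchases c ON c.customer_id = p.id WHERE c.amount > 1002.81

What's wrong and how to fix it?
Bug: Filtering c.amount in WHERE discards the NULL rows produced by LEFT JOIN, turning it into an inner join

Fix: Put 'c.amount > 1002.81' in the JOIN's ON clause instead of WHERE

Corrected query:
SELECT p.name, c.amount FROM customers p LEFT JOIN purchases c ON c.customer_id = p.id AND c.amount > 1002.81

Result:
name  | amount 
------+--------
Bob   | NULL   
Grace | 1173.79
Grace | 1747.22
Carol | 1181.98
Eve   | NULL   
Frank | NULL   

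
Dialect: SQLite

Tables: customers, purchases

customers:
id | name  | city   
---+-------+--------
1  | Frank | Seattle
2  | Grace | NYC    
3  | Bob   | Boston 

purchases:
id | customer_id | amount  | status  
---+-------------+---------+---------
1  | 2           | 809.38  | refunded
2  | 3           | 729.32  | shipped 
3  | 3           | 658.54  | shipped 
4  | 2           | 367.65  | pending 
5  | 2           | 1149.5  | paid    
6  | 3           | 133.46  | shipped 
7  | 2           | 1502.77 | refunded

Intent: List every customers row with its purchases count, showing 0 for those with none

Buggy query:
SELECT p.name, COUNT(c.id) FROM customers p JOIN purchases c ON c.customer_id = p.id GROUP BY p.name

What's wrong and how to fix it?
Bug: An inner join excludes parents with zero children

Fix: Use LEFT JOIN so parents without children still appear (COUNT(c.id) gives 0)

Corrected query:
SELECT p.name, COUNT(c.id) FROM customers p LEFT JOIN purchases c ON c.customer_id = p.id GROUP BY p.name

Result:
name  | COUNT(c.id)
------+------------
Bob   | 3          
Frank | 0          
Grace | 4          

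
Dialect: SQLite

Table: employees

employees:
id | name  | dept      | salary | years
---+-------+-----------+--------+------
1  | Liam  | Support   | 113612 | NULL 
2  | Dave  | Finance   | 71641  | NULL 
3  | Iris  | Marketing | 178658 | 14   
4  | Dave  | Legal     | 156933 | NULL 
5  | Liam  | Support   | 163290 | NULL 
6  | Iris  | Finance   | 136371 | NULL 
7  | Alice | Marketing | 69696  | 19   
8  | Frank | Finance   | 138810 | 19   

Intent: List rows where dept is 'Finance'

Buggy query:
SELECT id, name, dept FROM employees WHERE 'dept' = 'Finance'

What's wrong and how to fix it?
Bug: 'dept' in single quotes is a string literal, not the column; the comparison is literal-vs-literal and never true

Fix: Reference the column as dept without single quotes

Corrected query:
SELECT id, name, dept FROM employees WHERE dept = 'Finance'

Result:
id | name  | dept   
---+-------+--------
2  | Dave  | Finance
6  | Iris  | Finance
8  | Frank | Finance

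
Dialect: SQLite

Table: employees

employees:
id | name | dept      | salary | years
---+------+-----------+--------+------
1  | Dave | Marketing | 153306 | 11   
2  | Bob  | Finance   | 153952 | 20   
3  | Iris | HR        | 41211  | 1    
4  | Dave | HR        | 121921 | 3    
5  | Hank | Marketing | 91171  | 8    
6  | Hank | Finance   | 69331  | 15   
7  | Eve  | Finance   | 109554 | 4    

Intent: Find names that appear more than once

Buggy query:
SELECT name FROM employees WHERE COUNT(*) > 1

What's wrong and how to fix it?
Bug: WHERE can't reference COUNT(*); aggregates are computed after WHERE

Fix: GROUP BY name, then filter groups with HAVING COUNT(*) > 1

Corrected query:
SELECT name FROM employees GROUP BY name HAVING COUNT(*) > 1

Result:
name
----
Dave
Hank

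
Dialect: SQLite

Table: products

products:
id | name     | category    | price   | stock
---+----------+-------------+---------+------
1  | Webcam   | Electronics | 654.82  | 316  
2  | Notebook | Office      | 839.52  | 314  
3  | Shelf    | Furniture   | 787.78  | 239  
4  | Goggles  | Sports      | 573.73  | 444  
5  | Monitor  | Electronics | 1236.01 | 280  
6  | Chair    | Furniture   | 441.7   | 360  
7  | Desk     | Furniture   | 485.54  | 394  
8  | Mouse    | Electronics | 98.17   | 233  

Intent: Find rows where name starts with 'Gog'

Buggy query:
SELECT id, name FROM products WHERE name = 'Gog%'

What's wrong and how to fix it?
Bug: '=' compares the literal string including the % character; pattern matching needs LIKE

Fix: Use LIKE for wildcard pattern matching

Corrected query:
SELECT id, name FROM products WHERE name LIKE 'Gog%'

Result:
id | name   
---+--------
4  | Goggles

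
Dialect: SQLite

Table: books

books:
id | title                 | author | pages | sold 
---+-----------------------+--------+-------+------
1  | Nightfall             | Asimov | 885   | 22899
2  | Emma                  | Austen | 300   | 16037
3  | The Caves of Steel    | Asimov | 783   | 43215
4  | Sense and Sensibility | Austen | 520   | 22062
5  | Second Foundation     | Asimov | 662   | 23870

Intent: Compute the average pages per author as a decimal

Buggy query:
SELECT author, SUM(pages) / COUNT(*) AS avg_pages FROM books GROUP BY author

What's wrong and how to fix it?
Bug: SUM(pages) and COUNT(*) are both integers; the division truncates the fractional part

Fix: Multiply by 1.0 (or CAST to REAL) to force floating-point division

Corrected query:
SELECT author, SUM(pages) * 1.0 / COUNT(*) AS avg_pages FROM books GROUP BY author

Result:
author | avg_pages 
-------+-----------
Asimov | 776.666667
Austen | 410       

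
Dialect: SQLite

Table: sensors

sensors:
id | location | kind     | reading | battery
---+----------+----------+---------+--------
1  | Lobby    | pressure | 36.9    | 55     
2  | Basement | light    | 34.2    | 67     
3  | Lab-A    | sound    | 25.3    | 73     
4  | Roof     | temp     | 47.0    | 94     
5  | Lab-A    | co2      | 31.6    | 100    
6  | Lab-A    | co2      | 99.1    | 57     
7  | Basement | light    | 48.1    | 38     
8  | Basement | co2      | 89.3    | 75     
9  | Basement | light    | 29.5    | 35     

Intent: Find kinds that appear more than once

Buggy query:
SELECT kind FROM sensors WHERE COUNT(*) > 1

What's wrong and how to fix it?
Bug: WHERE can't reference COUNT(*); aggregates are computed after WHERE

Fix: Group first, then use HAVING for the count condition

Corrected query:
SELECT kind FROM sensors GROUP BY kind HAVING COUNT(*) > 1

Result:
kind 
-----
co2  
light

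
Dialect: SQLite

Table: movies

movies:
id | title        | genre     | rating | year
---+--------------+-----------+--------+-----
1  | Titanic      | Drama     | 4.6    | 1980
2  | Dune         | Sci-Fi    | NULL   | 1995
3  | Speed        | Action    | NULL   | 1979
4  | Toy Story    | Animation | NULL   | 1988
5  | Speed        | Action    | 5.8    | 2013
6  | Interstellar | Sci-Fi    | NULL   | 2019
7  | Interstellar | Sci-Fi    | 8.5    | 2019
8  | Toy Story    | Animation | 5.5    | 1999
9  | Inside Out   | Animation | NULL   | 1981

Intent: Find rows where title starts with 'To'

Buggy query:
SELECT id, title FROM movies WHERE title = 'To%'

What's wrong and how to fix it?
Bug: '=' compares the literal string including the % character; pattern matching needs LIKE

Fix: Replace '=' with LIKE so 'To%' is treated as a pattern

Corrected query:
SELECT id, title FROM movies WHERE title LIKE 'To%'

Result:
id | title    
---+----------
4  | Toy Story
8  | Toy Story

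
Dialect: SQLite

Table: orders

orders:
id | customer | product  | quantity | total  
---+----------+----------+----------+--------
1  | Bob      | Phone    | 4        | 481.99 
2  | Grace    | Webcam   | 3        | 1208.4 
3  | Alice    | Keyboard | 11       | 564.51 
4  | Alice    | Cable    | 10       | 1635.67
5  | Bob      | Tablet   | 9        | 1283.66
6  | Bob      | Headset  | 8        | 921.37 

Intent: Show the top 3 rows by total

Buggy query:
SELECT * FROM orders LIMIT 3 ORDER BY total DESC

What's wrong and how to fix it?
Bug: ORDER BY cannot follow LIMIT; LIMIT is the final clause

Fix: Swap the clauses: ORDER BY first, then LIMIT

Corrected query:
SELECT * FROM orders ORDER BY total DESC LIMIT 3

Result:
id | customer | product | quantity | total  
---+----------+---------+----------+--------
4  | Alice    | Cable   | 10       | 1635.67
5  | Bob      | Tablet  | 9        | 1283.66
2  | Grace    | Webcam  | 3        | 1208.4 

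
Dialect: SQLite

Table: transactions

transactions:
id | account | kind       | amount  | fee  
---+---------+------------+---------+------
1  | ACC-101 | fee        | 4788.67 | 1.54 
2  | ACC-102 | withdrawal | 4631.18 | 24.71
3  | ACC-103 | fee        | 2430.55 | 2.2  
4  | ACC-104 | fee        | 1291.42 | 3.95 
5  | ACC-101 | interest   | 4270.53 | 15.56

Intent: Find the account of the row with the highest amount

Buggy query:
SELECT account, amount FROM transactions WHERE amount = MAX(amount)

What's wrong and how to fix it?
Bug: MAX(amount) is an aggregate and cannot be used directly in WHERE

Fix: Wrap MAX in a scalar subquery so WHERE compares against a single value

Corrected query:
SELECT account, amount FROM transactions WHERE amount = (SELECT MAX(amount) FROM transactions)

Result:
account | amount 
--------+--------
ACC-101 | 4788.67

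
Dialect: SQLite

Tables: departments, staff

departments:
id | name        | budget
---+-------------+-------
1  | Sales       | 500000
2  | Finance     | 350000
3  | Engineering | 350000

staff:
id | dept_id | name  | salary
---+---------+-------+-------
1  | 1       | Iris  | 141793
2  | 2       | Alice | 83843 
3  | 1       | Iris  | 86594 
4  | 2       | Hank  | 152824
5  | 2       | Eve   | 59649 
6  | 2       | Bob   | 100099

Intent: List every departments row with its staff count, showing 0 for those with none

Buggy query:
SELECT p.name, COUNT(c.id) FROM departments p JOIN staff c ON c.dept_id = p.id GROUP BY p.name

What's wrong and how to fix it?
Bug: An inner join excludes parents with zero children

Fix: Use LEFT JOIN so parents without children still appear (COUNT(c.id) gives 0)

Corrected query:
SELECT p.name, COUNT(c.id) FROM departments p LEFT JOIN staff c ON c.dept_id = p.id GROUP BY p.name

Result:
name        | COUNT(c.id)
------------+------------
Engineering | 0          
Finance     | 4          
Sales       | 2          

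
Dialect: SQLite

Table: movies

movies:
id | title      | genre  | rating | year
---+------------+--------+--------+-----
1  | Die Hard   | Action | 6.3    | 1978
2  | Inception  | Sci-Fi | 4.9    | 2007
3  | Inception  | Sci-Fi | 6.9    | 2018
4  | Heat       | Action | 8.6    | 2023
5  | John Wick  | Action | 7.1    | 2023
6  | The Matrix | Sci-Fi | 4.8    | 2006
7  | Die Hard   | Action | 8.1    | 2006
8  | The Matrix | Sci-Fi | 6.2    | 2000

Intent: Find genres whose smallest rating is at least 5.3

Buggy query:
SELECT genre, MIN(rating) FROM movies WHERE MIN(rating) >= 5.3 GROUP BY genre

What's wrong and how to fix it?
Bug: MIN() in WHERE is a misuse of aggregate

Fix: Replace WHERE with HAVING after the GROUP BY

Corrected query:
SELECT genre, MIN(rating) FROM movies GROUP BY genre HAVING MIN(rating) >= 5.3

Result:
genre  | MIN(rating)
-------+------------
Action | 6.3        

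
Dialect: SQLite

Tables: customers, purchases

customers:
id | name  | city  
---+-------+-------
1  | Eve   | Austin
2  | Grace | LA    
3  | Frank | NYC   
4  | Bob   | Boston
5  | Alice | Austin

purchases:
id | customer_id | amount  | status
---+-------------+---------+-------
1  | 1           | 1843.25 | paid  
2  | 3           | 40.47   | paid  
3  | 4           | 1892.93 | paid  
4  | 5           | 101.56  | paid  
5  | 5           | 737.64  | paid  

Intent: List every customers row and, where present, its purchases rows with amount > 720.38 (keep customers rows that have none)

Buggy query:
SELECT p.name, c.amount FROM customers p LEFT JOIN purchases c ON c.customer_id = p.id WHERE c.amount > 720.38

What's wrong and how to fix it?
Bug: Filtering c.amount in WHERE discards the NULL rows produced by LEFT JOIN, turning it into an inner join

Fix: Move the right-table condition into the ON clause so unmatched parents are kept

Corrected query:
SELECT p.name, c.amount FROM customers p LEFT JOIN purchases c ON c.customer_id = p.id AND c.amount > 720.38

Result:
name  | amount 
------+--------
Eve   | 1843.25
Grace | NULL   
Frank | NULL   
Bob   | 1892.93
Alice | 737.64 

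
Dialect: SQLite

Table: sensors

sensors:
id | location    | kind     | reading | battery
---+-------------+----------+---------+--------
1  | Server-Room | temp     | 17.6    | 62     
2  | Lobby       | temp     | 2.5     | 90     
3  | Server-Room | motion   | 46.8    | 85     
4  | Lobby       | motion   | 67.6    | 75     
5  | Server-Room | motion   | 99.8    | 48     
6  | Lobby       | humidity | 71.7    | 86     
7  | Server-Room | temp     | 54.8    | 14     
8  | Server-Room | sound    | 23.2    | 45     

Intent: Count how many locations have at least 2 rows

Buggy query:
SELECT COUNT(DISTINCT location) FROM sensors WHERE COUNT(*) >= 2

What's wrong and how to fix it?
Bug: WHERE filters individual rows, not groups, so a group-level COUNT is invalid there

Fix: Use a subquery that GROUPs and filters with HAVING, then count its rows

Corrected query:
SELECT COUNT(*) FROM (SELECT location FROM sensors GROUP BY location HAVING COUNT(*) >= 2)

Result:
COUNT(*)
--------
2       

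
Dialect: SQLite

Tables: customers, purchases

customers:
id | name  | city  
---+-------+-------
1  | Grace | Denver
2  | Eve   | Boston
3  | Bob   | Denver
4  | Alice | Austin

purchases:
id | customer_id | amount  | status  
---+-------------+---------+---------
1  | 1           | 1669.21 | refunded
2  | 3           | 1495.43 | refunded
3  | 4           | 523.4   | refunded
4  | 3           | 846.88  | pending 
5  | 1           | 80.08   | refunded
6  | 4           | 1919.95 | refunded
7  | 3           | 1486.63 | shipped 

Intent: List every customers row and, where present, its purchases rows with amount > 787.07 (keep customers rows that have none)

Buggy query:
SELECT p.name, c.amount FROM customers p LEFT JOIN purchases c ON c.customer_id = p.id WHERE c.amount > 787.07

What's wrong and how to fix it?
Bug: Filtering c.amount in WHERE discards the NULL rows produced by LEFT JOIN, turning it into an inner join

Fix: Put 'c.amount > 787.07' in the JOIN's ON clause instead of WHERE

Corrected query:
SELECT p.name, c.amount FROM customers p LEFT JOIN purchases c ON c.customer_id = p.id AND c.amount > 787.07

Result:
name  | amount 
------+--------
Grace | 1669.21
Eve   | NULL   
Bob   | 846.88 
Bob   | 1486.63
Bob   | 1495.43
Alice | 1919.95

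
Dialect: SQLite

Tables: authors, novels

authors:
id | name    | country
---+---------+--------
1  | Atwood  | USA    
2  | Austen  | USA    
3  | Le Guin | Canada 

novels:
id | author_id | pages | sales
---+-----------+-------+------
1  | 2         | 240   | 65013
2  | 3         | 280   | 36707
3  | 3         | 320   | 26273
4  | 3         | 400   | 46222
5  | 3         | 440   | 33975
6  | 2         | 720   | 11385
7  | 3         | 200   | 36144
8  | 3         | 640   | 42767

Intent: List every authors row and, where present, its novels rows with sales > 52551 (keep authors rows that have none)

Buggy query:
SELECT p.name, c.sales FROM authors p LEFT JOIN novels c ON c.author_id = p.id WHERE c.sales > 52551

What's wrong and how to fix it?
Bug: A WHERE condition on the right-hand table after LEFT JOIN drops unmatched parents

Fix: Put 'c.sales > 52551' in the JOIN's ON clause instead of WHERE

Corrected query:
SELECT p.name, c.sales FROM authors p LEFT JOIN novels c ON c.author_id = p.id AND c.sales > 52551

Result:
name    | sales
--------+------
Atwood  | NULL 
Austen  | 65013
Le Guin | NULL 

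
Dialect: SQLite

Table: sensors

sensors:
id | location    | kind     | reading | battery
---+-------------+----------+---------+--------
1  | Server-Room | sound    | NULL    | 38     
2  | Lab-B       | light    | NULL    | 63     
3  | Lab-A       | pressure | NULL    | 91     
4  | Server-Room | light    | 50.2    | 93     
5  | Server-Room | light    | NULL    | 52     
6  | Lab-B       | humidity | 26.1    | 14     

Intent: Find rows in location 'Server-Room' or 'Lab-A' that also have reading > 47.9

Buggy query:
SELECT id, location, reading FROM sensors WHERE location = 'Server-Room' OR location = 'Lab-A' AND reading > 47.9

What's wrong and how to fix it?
Bug: Without parentheses, AND is evaluated before OR, so the reading filter only applies to the 'Lab-A' branch

Fix: Group the OR with parentheses (or use IN), then AND the threshold

Corrected query:
SELECT id, location, reading FROM sensors WHERE (location = 'Server-Room' OR location = 'Lab-A') AND reading > 47.9

Result:
id | location    | reading
---+-------------+--------
4  | Server-Room | 50.2   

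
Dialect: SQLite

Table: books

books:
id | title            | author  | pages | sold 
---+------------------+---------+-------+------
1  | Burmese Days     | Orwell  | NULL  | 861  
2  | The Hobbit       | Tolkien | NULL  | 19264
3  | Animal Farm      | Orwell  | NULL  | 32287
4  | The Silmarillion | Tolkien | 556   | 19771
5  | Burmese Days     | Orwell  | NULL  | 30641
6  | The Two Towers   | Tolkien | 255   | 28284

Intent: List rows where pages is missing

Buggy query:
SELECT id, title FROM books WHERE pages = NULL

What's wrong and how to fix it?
Bug: Comparing to NULL with '=' never matches; NULL = NULL is unknown, not true

Fix: Replace '= NULL' with 'IS NULL'

Corrected query:
SELECT id, title FROM books WHERE pages IS NULL

Result:
id | title       
---+-------------
1  | Burmese Days
2  | The Hobbit  
3  | Animal Farm 
5  | Burmese Days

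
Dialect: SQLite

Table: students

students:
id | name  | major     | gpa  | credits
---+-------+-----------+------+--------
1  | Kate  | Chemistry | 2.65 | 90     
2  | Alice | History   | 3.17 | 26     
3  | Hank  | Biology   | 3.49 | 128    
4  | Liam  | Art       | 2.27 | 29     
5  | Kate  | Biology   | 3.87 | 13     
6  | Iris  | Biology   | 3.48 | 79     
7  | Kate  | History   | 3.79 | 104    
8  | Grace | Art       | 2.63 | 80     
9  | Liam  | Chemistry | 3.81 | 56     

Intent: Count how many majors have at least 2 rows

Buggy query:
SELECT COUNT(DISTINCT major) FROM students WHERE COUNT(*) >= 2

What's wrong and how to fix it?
Bug: WHERE filters individual rows, not groups, so a group-level COUNT is invalid there

Fix: Use a subquery that GROUPs and filters with HAVING, then count its rows

Corrected query:
SELECT COUNT(*) FROM (SELECT major FROM students GROUP BY major HAVING COUNT(*) >= 2)

Result:
COUNT(*)
--------
4       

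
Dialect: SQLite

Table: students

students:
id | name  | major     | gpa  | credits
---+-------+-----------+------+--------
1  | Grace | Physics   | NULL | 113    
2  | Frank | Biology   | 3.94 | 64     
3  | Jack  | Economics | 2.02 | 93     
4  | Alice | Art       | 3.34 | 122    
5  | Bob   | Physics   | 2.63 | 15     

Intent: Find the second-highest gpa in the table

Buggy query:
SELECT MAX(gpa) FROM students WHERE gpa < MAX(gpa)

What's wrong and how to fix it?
Bug: MAX(gpa) on the right of the comparison is an aggregate-in-WHERE error

Fix: Compute the overall MAX in a subquery, then take MAX of rows below it

Corrected query:
SELECT MAX(gpa) FROM students WHERE gpa < (SELECT MAX(gpa) FROM students)

Result:
MAX(gpa)
--------
3.34    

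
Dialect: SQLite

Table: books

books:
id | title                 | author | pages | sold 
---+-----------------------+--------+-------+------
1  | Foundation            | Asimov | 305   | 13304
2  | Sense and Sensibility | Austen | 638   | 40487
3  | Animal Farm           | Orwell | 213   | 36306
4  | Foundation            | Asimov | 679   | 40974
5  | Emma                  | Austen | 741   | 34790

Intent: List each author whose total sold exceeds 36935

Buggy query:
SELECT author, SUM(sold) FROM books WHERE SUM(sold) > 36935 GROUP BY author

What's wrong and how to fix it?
Bug: Aggregate functions cannot appear in a WHERE clause

Fix: Use HAVING (which filters groups after aggregation) instead of WHERE

Corrected query:
SELECT author, SUM(sold) FROM books GROUP BY author HAVING SUM(sold) > 36935

Result:
author | SUM(sold)
-------+----------
Asimov | 54278    
Austen | 75277    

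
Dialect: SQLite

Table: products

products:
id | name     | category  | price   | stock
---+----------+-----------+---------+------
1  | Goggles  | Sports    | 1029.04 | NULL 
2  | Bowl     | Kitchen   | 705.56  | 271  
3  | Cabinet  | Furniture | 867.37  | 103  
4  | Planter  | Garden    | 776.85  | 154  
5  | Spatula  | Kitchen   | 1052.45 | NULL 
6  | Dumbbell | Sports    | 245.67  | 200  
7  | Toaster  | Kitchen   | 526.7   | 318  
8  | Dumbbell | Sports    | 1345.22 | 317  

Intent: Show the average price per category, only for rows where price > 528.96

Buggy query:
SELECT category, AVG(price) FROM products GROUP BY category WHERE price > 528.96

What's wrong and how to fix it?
Bug: Row-level WHERE must come before GROUP BY in the clause order

Fix: Move the WHERE clause before GROUP BY

Corrected query:
SELECT category, AVG(price) FROM products WHERE price > 528.96 GROUP BY category

Result:
category  | AVG(price)
----------+-----------
Furniture | 867.37    
Garden    | 776.85    
Kitchen   | 879.005   
Sports    | 1187.13   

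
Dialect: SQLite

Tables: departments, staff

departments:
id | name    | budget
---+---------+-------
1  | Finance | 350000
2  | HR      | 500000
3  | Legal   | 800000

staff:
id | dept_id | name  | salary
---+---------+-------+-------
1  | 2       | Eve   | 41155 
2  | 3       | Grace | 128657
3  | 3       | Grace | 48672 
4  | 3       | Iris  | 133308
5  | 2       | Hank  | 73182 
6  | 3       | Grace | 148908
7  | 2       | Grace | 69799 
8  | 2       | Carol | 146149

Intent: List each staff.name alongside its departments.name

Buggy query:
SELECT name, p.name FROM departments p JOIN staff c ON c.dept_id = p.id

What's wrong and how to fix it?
Bug: 'name' exists in both joined tables, so the database can't tell which one is meant

Fix: Qualify the column with its table alias (c.name)

Corrected query:
SELECT c.name, p.name FROM departments p JOIN staff c ON c.dept_id = p.id

Result:
name  | name 
------+------
Eve   | HR   
Grace | Legal
Grace | Legal
Iris  | Legal
Hank  | HR   
Grace | Legal
Grace | HR   
Carol | HR   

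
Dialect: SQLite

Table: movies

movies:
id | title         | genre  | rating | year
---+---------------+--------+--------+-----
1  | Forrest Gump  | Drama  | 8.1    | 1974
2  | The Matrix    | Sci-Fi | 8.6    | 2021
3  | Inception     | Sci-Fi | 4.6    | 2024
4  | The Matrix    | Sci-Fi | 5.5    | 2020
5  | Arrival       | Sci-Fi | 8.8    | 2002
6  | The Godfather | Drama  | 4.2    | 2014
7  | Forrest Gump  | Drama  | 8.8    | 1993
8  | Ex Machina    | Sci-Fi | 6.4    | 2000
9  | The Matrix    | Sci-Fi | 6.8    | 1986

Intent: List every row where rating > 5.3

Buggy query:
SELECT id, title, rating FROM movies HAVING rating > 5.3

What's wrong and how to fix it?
Bug: This is a non-aggregate query (no GROUP BY, no aggregates), so in SQLite the HAVING clause is invalid here; a row-level condition belongs in WHERE

Fix: Replace HAVING with WHERE since the condition applies to individual rows

Corrected query:
SELECT id, title, rating FROM movies WHERE rating > 5.3

Result:
id | title        | rating
---+--------------+-------
1  | Forrest Gump | 8.1   
2  | The Matrix   | 8.6   
4  | The Matrix   | 5.5   
5  | Arrival      | 8.8   
7  | Forrest Gump | 8.8   
8  | Ex Machina   | 6.4   
9  | The Matrix   | 6.8   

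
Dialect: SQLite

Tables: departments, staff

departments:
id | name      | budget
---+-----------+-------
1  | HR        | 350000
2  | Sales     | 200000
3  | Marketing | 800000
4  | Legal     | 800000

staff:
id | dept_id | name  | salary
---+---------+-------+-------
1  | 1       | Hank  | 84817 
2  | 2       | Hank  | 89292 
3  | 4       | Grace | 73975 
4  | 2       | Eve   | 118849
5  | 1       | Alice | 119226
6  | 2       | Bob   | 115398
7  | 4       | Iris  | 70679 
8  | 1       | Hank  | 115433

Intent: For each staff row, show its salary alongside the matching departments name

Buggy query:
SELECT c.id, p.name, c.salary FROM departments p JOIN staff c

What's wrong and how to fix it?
Bug: Missing join condition: each staff row is matched to all departments rows instead of just its own

Fix: Add ON c.dept_id = p.id to the JOIN

Corrected query:
SELECT c.id, p.name, c.salary FROM departments p JOIN staff c ON c.dept_id = p.id

Result:
id | name  | salary
---+-------+-------
1  | HR    | 84817 
2  | Sales | 89292 
3  | Legal | 73975 
4  | Sales | 118849
5  | HR    | 119226
6  | Sales | 115398
7  | Legal | 70679 
8  | HR    | 115433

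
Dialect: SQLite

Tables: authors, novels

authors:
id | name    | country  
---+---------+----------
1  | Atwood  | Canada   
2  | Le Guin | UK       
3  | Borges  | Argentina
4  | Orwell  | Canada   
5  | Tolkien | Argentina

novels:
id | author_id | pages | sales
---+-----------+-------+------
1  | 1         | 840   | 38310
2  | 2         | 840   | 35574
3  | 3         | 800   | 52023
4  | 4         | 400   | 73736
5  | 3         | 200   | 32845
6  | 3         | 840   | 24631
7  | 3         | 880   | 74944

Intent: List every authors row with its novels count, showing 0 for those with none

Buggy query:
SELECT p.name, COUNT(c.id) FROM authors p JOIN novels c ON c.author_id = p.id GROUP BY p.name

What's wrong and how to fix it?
Bug: An inner join excludes parents with zero children

Fix: Use LEFT JOIN so parents without children still appear (COUNT(c.id) gives 0)

Corrected query:
SELECT p.name, COUNT(c.id) FROM authors p LEFT JOIN novels c ON c.author_id = p.id GROUP BY p.name

Result:
name    | COUNT(c.id)
--------+------------
Atwood  | 1          
Borges  | 4          
Le Guin | 1          
Orwell  | 1          
Tolkien | 0          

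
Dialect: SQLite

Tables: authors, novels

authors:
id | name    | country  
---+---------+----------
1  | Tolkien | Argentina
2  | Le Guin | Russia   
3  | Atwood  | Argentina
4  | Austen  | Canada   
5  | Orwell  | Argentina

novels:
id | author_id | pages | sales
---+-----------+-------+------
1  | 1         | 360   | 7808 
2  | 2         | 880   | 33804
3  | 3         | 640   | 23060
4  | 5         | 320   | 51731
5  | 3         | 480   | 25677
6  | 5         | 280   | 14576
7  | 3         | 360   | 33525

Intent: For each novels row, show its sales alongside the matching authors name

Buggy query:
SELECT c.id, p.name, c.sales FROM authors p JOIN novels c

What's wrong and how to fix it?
Bug: Missing join condition: each novels row is matched to all authors rows instead of just its own

Fix: Specify the join condition linking the foreign key to the parent id

Corrected query:
SELECT c.id, p.name, c.sales FROM authors p JOIN novels c ON c.author_id = p.id

Result:
id | name    | sales
---+---------+------
1  | Tolkien | 7808 
2  | Le Guin | 33804
3  | Atwood  | 23060
4  | Orwell  | 51731
5  | Atwood  | 25677
6  | Orwell  | 14576
7  | Atwood  | 33525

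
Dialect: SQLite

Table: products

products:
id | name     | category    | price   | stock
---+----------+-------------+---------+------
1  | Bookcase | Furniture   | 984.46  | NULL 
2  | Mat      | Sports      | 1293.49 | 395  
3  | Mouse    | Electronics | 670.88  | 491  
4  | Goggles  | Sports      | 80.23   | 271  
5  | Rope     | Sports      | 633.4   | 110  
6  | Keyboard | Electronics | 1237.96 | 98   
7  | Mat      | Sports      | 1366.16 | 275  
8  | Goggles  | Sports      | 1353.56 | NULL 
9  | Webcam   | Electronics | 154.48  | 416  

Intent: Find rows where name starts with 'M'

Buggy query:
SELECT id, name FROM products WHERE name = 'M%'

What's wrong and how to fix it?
Bug: Wildcards only work with LIKE; '=' treats '%' as a literal character

Fix: Use LIKE for wildcard pattern matching

Corrected query:
SELECT id, name FROM products WHERE name LIKE 'M%'

Result:
id | name 
---+------
2  | Mat  
3  | Mouse
7  | Mat  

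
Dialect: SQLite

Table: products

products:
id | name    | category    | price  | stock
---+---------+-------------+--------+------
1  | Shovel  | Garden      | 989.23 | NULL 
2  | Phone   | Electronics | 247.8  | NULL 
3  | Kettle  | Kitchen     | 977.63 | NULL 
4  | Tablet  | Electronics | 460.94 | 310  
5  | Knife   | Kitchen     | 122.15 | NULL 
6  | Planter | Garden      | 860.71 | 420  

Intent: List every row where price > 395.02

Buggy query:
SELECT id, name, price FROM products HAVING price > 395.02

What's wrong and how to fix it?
Bug: HAVING filters the output of aggregation, but this query has no GROUP BY and no aggregate functions, so SQLite rejects it (HAVING clause on a non-aggregate query); the condition here is per row

Fix: Use WHERE for row-level filtering

Corrected query:
SELECT id, name, price FROM products WHERE price > 395.02

Result:
id | name    | price 
---+---------+-------
1  | Shovel  | 989.23
3  | Kettle  | 977.63
4  | Tablet  | 460.94
6  | Planter | 860.71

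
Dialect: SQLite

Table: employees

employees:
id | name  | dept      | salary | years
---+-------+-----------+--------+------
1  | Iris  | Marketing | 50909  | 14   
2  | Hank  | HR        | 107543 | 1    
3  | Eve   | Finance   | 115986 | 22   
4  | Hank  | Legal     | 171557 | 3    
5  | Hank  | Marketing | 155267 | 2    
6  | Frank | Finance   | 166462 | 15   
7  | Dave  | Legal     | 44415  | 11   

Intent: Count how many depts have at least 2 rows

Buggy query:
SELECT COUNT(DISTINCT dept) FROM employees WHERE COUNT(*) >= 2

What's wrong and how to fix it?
Bug: WHERE filters individual rows, not groups, so a group-level COUNT is invalid there

Fix: Use a subquery that GROUPs and filters with HAVING, then count its rows

Corrected query:
SELECT COUNT(*) FROM (SELECT dept FROM employees GROUP BY dept HAVING COUNT(*) >= 2)

Result:
COUNT(*)
--------
3       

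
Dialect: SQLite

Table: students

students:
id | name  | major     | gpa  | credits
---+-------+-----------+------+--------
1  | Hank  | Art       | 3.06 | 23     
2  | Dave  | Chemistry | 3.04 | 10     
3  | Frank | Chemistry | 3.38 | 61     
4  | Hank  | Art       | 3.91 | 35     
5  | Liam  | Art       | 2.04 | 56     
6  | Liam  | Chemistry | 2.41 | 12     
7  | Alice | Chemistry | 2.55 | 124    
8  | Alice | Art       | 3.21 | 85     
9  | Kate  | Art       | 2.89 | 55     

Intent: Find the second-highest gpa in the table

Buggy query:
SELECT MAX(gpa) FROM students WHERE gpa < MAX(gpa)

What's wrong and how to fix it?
Bug: The inner MAX is an aggregate inside WHERE, which is not allowed

Fix: Compute the overall MAX in a subquery, then take MAX of rows below it

Corrected query:
SELECT MAX(gpa) FROM students WHERE gpa < (SELECT MAX(gpa) FROM students)

Result:
MAX(gpa)
--------
3.38    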